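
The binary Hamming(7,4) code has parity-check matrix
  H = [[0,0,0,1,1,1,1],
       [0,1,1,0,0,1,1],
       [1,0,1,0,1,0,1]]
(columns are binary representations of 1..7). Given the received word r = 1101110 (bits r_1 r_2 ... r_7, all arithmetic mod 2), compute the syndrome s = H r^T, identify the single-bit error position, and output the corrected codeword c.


s = (1, 0, 0)^T, error position = 4, corrected codeword c = 1100110

Compute s = H r^T mod 2 one row at a time:
  s_1 = 1 + 1 + 1 + 0 = 3 ≡ 1 (mod 2).
  s_2 = 1 + 0 + 1 + 0 = 2 ≡ 0 (mod 2).
  s_3 = 1 + 0 + 1 + 0 = 2 ≡ 0 (mod 2).
s = (1, 0, 0)^T — this equals column 4 of H (binary 100), so error is at position 4.
Correct: flip bit 4 of r = 1101110 to get c = 1100110.


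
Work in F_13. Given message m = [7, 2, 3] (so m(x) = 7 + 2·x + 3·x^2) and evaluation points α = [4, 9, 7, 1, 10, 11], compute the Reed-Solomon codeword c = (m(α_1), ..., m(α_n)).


c = [11, 8, 12, 12, 2, 2]

Message polynomial: m(x) = 7 + 2·x + 3·x^2 (mod 13).
For each evaluation point α_i, compute m(α_i) mod 13:
  α_1 = 4: Horner steps 3 → 1 → 11, so m(4) = 11.
  α_2 = 9: Horner steps 3 → 3 → 8, so m(9) = 8.
  α_3 = 7: Horner steps 3 → 10 → 12, so m(7) = 12.
  α_4 = 1: Horner steps 3 → 5 → 12, so m(1) = 12.
  α_5 = 10: Horner steps 3 → 6 → 2, so m(10) = 2.
  α_6 = 11: Horner steps 3 → 9 → 2, so m(11) = 2.
Codeword c = [11, 8, 12, 12, 2, 2] ∈ F_13^6.


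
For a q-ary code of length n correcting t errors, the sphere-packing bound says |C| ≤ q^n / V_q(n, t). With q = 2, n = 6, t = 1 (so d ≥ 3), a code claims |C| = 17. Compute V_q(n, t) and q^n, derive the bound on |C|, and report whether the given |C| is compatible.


V_q(n, t) = 7, q^n = 64, Hamming bound = 9, |C| = 17 > bound (violated).

Step 1: Compute V_q(n, t) = Σ_{j=0}^1 C(n, j) (q−1)^j.
  j = 0: C(6,0)·(1)^0 = 1·1 = 1.
  j = 1: C(6,1)·(1)^1 = 6·1 = 6.
  V_q(n, t) = 1 + 6 = 7.
Step 2: q^n = 2^6 = 64.
Step 3: Hamming bound ⌊q^n / V_q(n,t)⌋ = ⌊64/7⌋ = 9.
Step 4: Compare |C| = 17 to 9: violated.
The claimed |C| lies above the Hamming bound, so no 2-ary code of length 6 with d ≥ 3 can have 17 codewords.


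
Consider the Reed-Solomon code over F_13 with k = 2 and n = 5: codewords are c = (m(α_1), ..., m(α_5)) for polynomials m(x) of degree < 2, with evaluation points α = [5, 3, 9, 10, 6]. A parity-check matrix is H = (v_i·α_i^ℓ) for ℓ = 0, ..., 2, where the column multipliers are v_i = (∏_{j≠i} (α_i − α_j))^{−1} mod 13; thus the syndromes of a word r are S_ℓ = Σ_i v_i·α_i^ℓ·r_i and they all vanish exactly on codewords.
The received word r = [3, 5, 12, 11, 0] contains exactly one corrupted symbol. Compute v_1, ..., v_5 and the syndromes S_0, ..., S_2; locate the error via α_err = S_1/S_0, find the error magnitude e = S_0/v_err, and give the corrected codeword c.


S = (5, 4, 11), error at position 5, error magnitude e = 11, c = [3, 5, 12, 11, 2].

Step 1: column multipliers v_i = (∏_{j≠i}(α_i − α_j))^{−1} mod 13.
  i = 1 (α = 5): (5−3)(5−9)(5−10)(5−6) = 2·(−4)·(−5)·(−1) = −40 ≡ 12, so v_1 = 12^{−1} = 12 (mod 13).
  i = 2 (α = 3): (3−5)(3−9)(3−10)(3−6) = (−2)·(−6)·(−7)·(−3) = 252 ≡ 5, so v_2 = 5^{−1} = 8 (mod 13).
  i = 3 (α = 9): (9−5)(9−3)(9−10)(9−6) = 4·6·(−1)·3 = −72 ≡ 6, so v_3 = 6^{−1} = 11 (mod 13).
  i = 4 (α = 10): (10−5)(10−3)(10−9)(10−6) = 5·7·1·4 = 140 ≡ 10, so v_4 = 10^{−1} = 4 (mod 13).
  i = 5 (α = 6): (6−5)(6−3)(6−9)(6−10) = 1·3·(−3)·(−4) = 36 ≡ 10, so v_5 = 10^{−1} = 4 (mod 13).
  v = [12, 8, 11, 4, 4].
Step 2: syndromes of r = [3, 5, 12, 11, 0] (all sums mod 13).
  S_0 = Σ v_i r_i = 12·3 + 8·5 + 11·12 + 4·11 + 4·0 = 252 ≡ 5.
  S_1 = Σ v_i α_i r_i = 12·5·3 + 8·3·5 + 11·9·12 + 4·10·11 + 4·6·0 = 1928 ≡ 4.
  α_i^2 mod 13 = [12, 9, 3, 9, 10].
  S_2 = Σ v_i α_i^2 r_i = 12·12·3 + 8·9·5 + 11·3·12 + 4·9·11 + 4·10·0 = 1584 ≡ 11.
  S = (5, 4, 11) ≠ 0, so r is not a codeword (an error is present).
Step 3: locate the error. For a single error e at position i, S_ℓ = v_i·e·α_i^ℓ, so α_err = S_1/S_0.
  S_0^{−1} = 5^{−1} = 8 (mod 13), so α_err = 4·8 = 32 ≡ 6 = α_5. Error position i = 5.
  Consistency check: S_2/S_1 = 11·10 = 110 ≡ 6 = α_err ✓ (single-error assumption holds).
Step 4: error magnitude e = S_0/v_5 = S_0·∏_{j≠5}(α_5 − α_j) = 5·10 = 50 ≡ 11 (mod 13).
Step 5: correct position 5: c_5 = r_5 − e = 0 − 11 ≡ 2 (mod 13). Hence c = [3, 5, 12, 11, 2].
  Check: interpolating c through the α_i gives m(x) = 8 + 12·x (degree < 2) with m(α_i) = c_i for every i, so c is indeed a codeword.


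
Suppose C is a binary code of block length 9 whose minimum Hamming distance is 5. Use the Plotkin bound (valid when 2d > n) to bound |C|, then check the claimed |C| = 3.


Plotkin bound M ≤ 10; given |C| = 3 ≤ bound (satisfied).

Check applicability: 2d = 10, n = 9.
2d − n = 1 > 0, so Plotkin applies.
Compute d/(2d−n) = 5/1 ≈ 5.0000.
⌊d/(2d−n)⌋ = 5.
Plotkin bound: M ≤ 2·5 = 10.
Given |C| = 3, check: satisfied.
This |C| is below the Plotkin bound.


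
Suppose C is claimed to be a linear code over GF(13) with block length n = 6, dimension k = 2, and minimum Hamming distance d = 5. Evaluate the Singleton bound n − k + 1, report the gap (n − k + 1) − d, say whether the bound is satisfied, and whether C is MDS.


Singleton RHS = n − k + 1 = 5, slack = 0, bound satisfied, MDS.

Singleton bound: d ≤ n − k + 1.
Here n = 6, k = 2, so n − k + 1 = 5.
Given d = 5, check d ≤ 5: YES.
Slack = (n − k + 1) − d = 0.
The code is MDS (slack = 0).
Description: the claimed parameters are [6, 2, 5]_13; such a code would be MDS (meets Singleton bound).


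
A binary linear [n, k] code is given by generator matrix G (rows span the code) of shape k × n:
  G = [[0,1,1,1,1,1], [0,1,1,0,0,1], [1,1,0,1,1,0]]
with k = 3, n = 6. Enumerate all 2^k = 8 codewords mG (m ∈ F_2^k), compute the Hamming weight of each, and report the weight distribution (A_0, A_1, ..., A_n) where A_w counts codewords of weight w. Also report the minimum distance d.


Weight distribution: A_0 = 1, A_2 = 2, A_3 = 2, A_4 = 1, A_5 = 2. Minimum distance d = 2.

Enumerate all 2^3 = 8 messages m ∈ F_2^3.
For each, compute codeword c = mG in F_2^6, then tally its weight.
  m = 000 → c = 000000, weight = 0.
  m = 100 → c = 011111, weight = 5.
  m = 010 → c = 011001, weight = 3.
  m = 110 → c = 000110, weight = 2.
  m = 001 → c = 110110, weight = 4.
  m = 101 → c = 101001, weight = 3.
  m = 011 → c = 101111, weight = 5.
  m = 111 → c = 110000, weight = 2.
Tally weights:
  weight 0: 1 codewords.
  weight 2: 2 codewords.
  weight 3: 2 codewords.
  weight 4: 1 codewords.
  weight 5: 2 codewords.
Minimum distance d = smallest w > 0 with A_w > 0 = 2.
Sanity: Σ A_w = 8 = 2^3 = 8 ✓.


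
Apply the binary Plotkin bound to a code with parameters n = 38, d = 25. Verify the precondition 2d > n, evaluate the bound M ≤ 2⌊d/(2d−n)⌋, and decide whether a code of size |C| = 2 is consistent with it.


Plotkin bound M ≤ 4; given |C| = 2 ≤ bound (satisfied).

Check applicability: 2d = 50, n = 38.
2d − n = 12 > 0, so Plotkin applies.
Compute d/(2d−n) = 25/12 ≈ 2.0833.
⌊d/(2d−n)⌋ = 2.
Plotkin bound: M ≤ 2·2 = 4.
Given |C| = 2, check: satisfied.
This |C| is below the Plotkin bound.


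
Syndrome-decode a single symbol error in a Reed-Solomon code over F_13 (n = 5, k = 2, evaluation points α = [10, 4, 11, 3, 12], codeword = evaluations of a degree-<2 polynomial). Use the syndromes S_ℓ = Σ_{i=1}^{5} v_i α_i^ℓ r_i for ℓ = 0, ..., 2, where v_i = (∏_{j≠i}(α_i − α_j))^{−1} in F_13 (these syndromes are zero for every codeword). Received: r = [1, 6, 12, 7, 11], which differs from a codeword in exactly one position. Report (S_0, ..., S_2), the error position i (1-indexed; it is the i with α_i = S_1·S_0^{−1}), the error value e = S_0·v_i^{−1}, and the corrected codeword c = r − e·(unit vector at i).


S = (11, 6, 8), error at position 1, error magnitude e = 1, c = [0, 6, 12, 7, 11].

Step 1: column multipliers v_i = (∏_{j≠i}(α_i − α_j))^{−1} mod 13.
  i = 1 (α = 10): (10−4)(10−11)(10−3)(10−12) = 6·(−1)·7·(−2) = 84 ≡ 6, so v_1 = 6^{−1} = 11 (mod 13).
  i = 2 (α = 4): (4−10)(4−11)(4−3)(4−12) = (−6)·(−7)·1·(−8) = −336 ≡ 2, so v_2 = 2^{−1} = 7 (mod 13).
  i = 3 (α = 11): (11−10)(11−4)(11−3)(11−12) = 1·7·8·(−1) = −56 ≡ 9, so v_3 = 9^{−1} = 3 (mod 13).
  i = 4 (α = 3): (3−10)(3−4)(3−11)(3−12) = (−7)·(−1)·(−8)·(−9) = 504 ≡ 10, so v_4 = 10^{−1} = 4 (mod 13).
  i = 5 (α = 12): (12−10)(12−4)(12−11)(12−3) = 2·8·1·9 = 144 ≡ 1, so v_5 = 1^{−1} = 1 (mod 13).
  v = [11, 7, 3, 4, 1].
Step 2: syndromes of r = [1, 6, 12, 7, 11] (all sums mod 13).
  S_0 = Σ v_i r_i = 11·1 + 7·6 + 3·12 + 4·7 + 1·11 = 128 ≡ 11.
  S_1 = Σ v_i α_i r_i = 11·10·1 + 7·4·6 + 3·11·12 + 4·3·7 + 1·12·11 = 890 ≡ 6.
  α_i^2 mod 13 = [9, 3, 4, 9, 1].
  S_2 = Σ v_i α_i^2 r_i = 11·9·1 + 7·3·6 + 3·4·12 + 4·9·7 + 1·1·11 = 632 ≡ 8.
  S = (11, 6, 8) ≠ 0, so r is not a codeword (an error is present).
Step 3: locate the error. For a single error e at position i, S_ℓ = v_i·e·α_i^ℓ, so α_err = S_1/S_0.
  S_0^{−1} = 11^{−1} = 6 (mod 13), so α_err = 6·6 = 36 ≡ 10 = α_1. Error position i = 1.
  Consistency check: S_2/S_1 = 8·11 = 88 ≡ 10 = α_err ✓ (single-error assumption holds).
Step 4: error magnitude e = S_0/v_1 = S_0·∏_{j≠1}(α_1 − α_j) = 11·6 = 66 ≡ 1 (mod 13).
Step 5: correct position 1: c_1 = r_1 − e = 1 − 1 ≡ 0 (mod 13). Hence c = [0, 6, 12, 7, 11].
  Check: interpolating c through the α_i gives m(x) = 10 + 12·x (degree < 2) with m(α_i) = c_i for every i, so c is indeed a codeword.


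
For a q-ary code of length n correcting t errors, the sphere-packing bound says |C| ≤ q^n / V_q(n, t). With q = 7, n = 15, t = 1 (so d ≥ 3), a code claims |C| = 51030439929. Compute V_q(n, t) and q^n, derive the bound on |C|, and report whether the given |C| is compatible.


V_q(n, t) = 91, q^n = 4747561509943, Hamming bound = 52171005603, |C| = 51030439929 ≤ bound (satisfied).

Step 1: Compute V_q(n, t) = Σ_{j=0}^1 C(n, j) (q−1)^j.
  j = 0: C(15,0)·(6)^0 = 1·1 = 1.
  j = 1: C(15,1)·(6)^1 = 15·6 = 90.
  V_q(n, t) = 1 + 90 = 91.
Step 2: q^n = 7^15 = 4747561509943.
Step 3: Hamming bound ⌊q^n / V_q(n,t)⌋ = ⌊4747561509943/91⌋ = 52171005603.
Step 4: Compare |C| = 51030439929 to 52171005603: satisfied.
The claimed |C| lies below the Hamming bound.


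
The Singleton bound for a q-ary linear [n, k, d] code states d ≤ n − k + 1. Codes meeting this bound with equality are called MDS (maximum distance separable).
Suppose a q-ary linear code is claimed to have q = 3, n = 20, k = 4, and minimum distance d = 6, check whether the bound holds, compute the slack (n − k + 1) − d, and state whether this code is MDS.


Singleton RHS = n − k + 1 = 17, slack = 11, bound satisfied, not MDS.

Singleton bound: d ≤ n − k + 1.
Here n = 20, k = 4, so n − k + 1 = 17.
Given d = 6, check d ≤ 17: YES.
Slack = (n − k + 1) − d = 11.
The code is NOT MDS (slack = 11 > 0).
Description: the claimed parameters are [20, 4, 6]_3; such a code would be non-MDS.


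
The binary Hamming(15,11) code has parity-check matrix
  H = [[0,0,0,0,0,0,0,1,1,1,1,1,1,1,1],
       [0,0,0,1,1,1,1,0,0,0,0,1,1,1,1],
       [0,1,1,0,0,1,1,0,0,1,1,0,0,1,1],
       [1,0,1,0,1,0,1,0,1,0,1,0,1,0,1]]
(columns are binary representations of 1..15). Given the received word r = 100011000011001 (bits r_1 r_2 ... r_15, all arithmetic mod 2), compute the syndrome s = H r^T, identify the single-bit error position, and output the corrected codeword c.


s = (1, 0, 1, 0)^T, error position = 10, corrected codeword c = 100011000111001

Compute s = H r^T mod 2 one row at a time:
  s_1 = 0 + 0 + 0 + 1 + 1 + 0 + 0 + 1 = 3 ≡ 1 (mod 2).
  s_2 = 0 + 1 + 1 + 0 + 1 + 0 + 0 + 1 = 4 ≡ 0 (mod 2).
  s_3 = 0 + 0 + 1 + 0 + 0 + 1 + 0 + 1 = 3 ≡ 1 (mod 2).
  s_4 = 1 + 0 + 1 + 0 + 0 + 1 + 0 + 1 = 4 ≡ 0 (mod 2).
s = (1, 0, 1, 0)^T — this equals column 10 of H (binary 1010), so error is at position 10.
Correct: flip bit 10 of r = 100011000011001 to get c = 100011000111001.


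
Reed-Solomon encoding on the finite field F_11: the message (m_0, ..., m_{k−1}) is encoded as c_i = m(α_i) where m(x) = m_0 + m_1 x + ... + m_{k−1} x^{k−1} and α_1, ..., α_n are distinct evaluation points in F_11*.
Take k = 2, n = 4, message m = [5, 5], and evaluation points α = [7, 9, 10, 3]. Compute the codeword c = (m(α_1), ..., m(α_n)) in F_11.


c = [7, 6, 0, 9]

Message polynomial: m(x) = 5 + 5·x (mod 11).
For each evaluation point α_i, compute m(α_i) mod 11:
  α_1 = 7: Horner steps 5 → 7, so m(7) = 7.
  α_2 = 9: Horner steps 5 → 6, so m(9) = 6.
  α_3 = 10: Horner steps 5 → 0, so m(10) = 0.
  α_4 = 3: Horner steps 5 → 9, so m(3) = 9.
Codeword c = [7, 6, 0, 9] ∈ F_11^4.


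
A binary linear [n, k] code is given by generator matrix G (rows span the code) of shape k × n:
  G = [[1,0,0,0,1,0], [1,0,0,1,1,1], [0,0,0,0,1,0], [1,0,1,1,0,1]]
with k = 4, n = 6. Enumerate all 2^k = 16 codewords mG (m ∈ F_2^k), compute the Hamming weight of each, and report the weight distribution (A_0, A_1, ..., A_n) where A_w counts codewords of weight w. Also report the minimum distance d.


Weight distribution: A_0 = 1, A_1 = 3, A_2 = 4, A_3 = 4, A_4 = 3, A_5 = 1. Minimum distance d = 1.

Enumerate all 2^4 = 16 messages m ∈ F_2^4.
For each, compute codeword c = mG in F_2^6, then tally its weight.
  m = 0000 → c = 000000, weight = 0.
  m = 1000 → c = 100010, weight = 2.
  m = 0100 → c = 100111, weight = 4.
  m = 1100 → c = 000101, weight = 2.
  m = 0010 → c = 000010, weight = 1.
  m = 1010 → c = 100000, weight = 1.
  m = 0110 → c = 100101, weight = 3.
  m = 1110 → c = 000111, weight = 3.
  m = 0001 → c = 101101, weight = 4.
  m = 1001 → c = 001111, weight = 4.
  m = 0101 → c = 001010, weight = 2.
  m = 1101 → c = 101000, weight = 2.
  m = 0011 → c = 101111, weight = 5.
  m = 1011 → c = 001101, weight = 3.
  m = 0111 → c = 001000, weight = 1.
  m = 1111 → c = 101010, weight = 3.
Tally weights:
  weight 0: 1 codewords.
  weight 1: 3 codewords.
  weight 2: 4 codewords.
  weight 3: 4 codewords.
  weight 4: 3 codewords.
  weight 5: 1 codewords.
Minimum distance d = smallest w > 0 with A_w > 0 = 1.
Sanity: Σ A_w = 16 = 2^4 = 16 ✓.


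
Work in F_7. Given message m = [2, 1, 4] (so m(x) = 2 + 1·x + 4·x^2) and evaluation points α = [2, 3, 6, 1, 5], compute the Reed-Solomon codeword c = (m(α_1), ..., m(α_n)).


c = [6, 6, 5, 0, 2]

Message polynomial: m(x) = 2 + 1·x + 4·x^2 (mod 7).
For each evaluation point α_i, compute m(α_i) mod 7:
  α_1 = 2: Horner steps 4 → 2 → 6, so m(2) = 6.
  α_2 = 3: Horner steps 4 → 6 → 6, so m(3) = 6.
  α_3 = 6: Horner steps 4 → 4 → 5, so m(6) = 5.
  α_4 = 1: Horner steps 4 → 5 → 0, so m(1) = 0.
  α_5 = 5: Horner steps 4 → 0 → 2, so m(5) = 2.
Codeword c = [6, 6, 5, 0, 2] ∈ F_7^5.


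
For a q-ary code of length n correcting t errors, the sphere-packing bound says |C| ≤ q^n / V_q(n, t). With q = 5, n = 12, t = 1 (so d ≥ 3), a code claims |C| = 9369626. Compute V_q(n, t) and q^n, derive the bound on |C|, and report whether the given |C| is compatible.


V_q(n, t) = 49, q^n = 244140625, Hamming bound = 4982461, |C| = 9369626 > bound (violated).

Step 1: Compute V_q(n, t) = Σ_{j=0}^1 C(n, j) (q−1)^j.
  j = 0: C(12,0)·(4)^0 = 1·1 = 1.
  j = 1: C(12,1)·(4)^1 = 12·4 = 48.
  V_q(n, t) = 1 + 48 = 49.
Step 2: q^n = 5^12 = 244140625.
Step 3: Hamming bound ⌊q^n / V_q(n,t)⌋ = ⌊244140625/49⌋ = 4982461.
Step 4: Compare |C| = 9369626 to 4982461: violated.
The claimed |C| lies above the Hamming bound, so no 5-ary code of length 12 with d ≥ 3 can have 9369626 codewords.


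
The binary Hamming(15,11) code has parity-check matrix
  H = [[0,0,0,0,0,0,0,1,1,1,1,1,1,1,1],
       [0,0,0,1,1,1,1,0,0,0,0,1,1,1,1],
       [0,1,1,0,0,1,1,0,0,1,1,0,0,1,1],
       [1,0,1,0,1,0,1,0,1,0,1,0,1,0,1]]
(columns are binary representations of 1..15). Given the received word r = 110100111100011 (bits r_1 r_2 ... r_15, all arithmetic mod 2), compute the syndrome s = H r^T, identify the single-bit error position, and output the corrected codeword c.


s = (1, 0, 1, 0)^T, error position = 10, corrected codeword c = 110100111000011

Compute s = H r^T mod 2 one row at a time:
  s_1 = 1 + 1 + 1 + 0 + 0 + 0 + 1 + 1 = 5 ≡ 1 (mod 2).
  s_2 = 1 + 0 + 0 + 1 + 0 + 0 + 1 + 1 = 4 ≡ 0 (mod 2).
  s_3 = 1 + 0 + 0 + 1 + 1 + 0 + 1 + 1 = 5 ≡ 1 (mod 2).
  s_4 = 1 + 0 + 0 + 1 + 1 + 0 + 0 + 1 = 4 ≡ 0 (mod 2).
s = (1, 0, 1, 0)^T — this equals column 10 of H (binary 1010), so error is at position 10.
Correct: flip bit 10 of r = 110100111100011 to get c = 110100111000011.


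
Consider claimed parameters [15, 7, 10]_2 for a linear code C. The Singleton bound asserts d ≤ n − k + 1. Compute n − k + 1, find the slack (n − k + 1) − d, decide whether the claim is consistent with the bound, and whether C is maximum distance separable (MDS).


Singleton RHS = n − k + 1 = 9, slack = -1, bound violated (no such code; not MDS).

Singleton bound: d ≤ n − k + 1.
Here n = 15, k = 7, so n − k + 1 = 9.
Given d = 10, check d ≤ 9: NO.
Slack = (n − k + 1) − d = -1.
The slack is negative: d = 10 exceeds n − k + 1 = 9 by 1, so the Singleton bound is violated and no linear [15, 7, 10]_2 code can exist. In particular it is not MDS (MDS requires d = n − k + 1 exactly).
Description: the claimed parameters are [15, 7, 10]_2; such a code would be impossible (violates the Singleton bound).


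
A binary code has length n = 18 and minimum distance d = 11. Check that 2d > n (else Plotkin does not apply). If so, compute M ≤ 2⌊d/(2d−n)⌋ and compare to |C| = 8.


Plotkin bound M ≤ 4; given |C| = 8 > bound (violated).

Check applicability: 2d = 22, n = 18.
2d − n = 4 > 0, so Plotkin applies.
Compute d/(2d−n) = 11/4 ≈ 2.7500.
⌊d/(2d−n)⌋ = 2.
Plotkin bound: M ≤ 2·2 = 4.
Given |C| = 8, check: VIOLATED.
This |C| is above the Plotkin bound, so no binary code with n = 18, d = 11 and 8 codewords exists.


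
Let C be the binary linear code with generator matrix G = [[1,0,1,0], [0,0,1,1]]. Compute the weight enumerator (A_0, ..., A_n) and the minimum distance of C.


Weight distribution: A_0 = 1, A_2 = 3. Minimum distance d = 2.

Enumerate all 2^2 = 4 messages m ∈ F_2^2.
For each, compute codeword c = mG in F_2^4, then tally its weight.
  m = 00 → c = 0000, weight = 0.
  m = 10 → c = 1010, weight = 2.
  m = 01 → c = 0011, weight = 2.
  m = 11 → c = 1001, weight = 2.
Tally weights:
  weight 0: 1 codewords.
  weight 2: 3 codewords.
Minimum distance d = smallest w > 0 with A_w > 0 = 2.
Sanity: Σ A_w = 4 = 2^2 = 4 ✓.


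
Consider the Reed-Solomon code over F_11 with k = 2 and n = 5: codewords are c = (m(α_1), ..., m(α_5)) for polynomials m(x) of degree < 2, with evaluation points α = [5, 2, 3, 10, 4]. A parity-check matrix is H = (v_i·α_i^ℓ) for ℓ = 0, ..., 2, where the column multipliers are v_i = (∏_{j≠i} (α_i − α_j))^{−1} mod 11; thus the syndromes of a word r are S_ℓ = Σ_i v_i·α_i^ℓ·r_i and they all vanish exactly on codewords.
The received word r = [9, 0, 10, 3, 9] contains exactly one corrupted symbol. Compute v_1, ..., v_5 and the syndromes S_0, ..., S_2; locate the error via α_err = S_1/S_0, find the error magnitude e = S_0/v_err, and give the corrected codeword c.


S = (4, 9, 1), error at position 1, error magnitude e = 1, c = [8, 0, 10, 3, 9].

Step 1: column multipliers v_i = (∏_{j≠i}(α_i − α_j))^{−1} mod 11.
  i = 1 (α = 5): (5−2)(5−3)(5−10)(5−4) = 3·2·(−5)·1 = −30 ≡ 3, so v_1 = 3^{−1} = 4 (mod 11).
  i = 2 (α = 2): (2−5)(2−3)(2−10)(2−4) = (−3)·(−1)·(−8)·(−2) = 48 ≡ 4, so v_2 = 4^{−1} = 3 (mod 11).
  i = 3 (α = 3): (3−5)(3−2)(3−10)(3−4) = (−2)·1·(−7)·(−1) = −14 ≡ 8, so v_3 = 8^{−1} = 7 (mod 11).
  i = 4 (α = 10): (10−5)(10−2)(10−3)(10−4) = 5·8·7·6 = 1680 ≡ 8, so v_4 = 8^{−1} = 7 (mod 11).
  i = 5 (α = 4): (4−5)(4−2)(4−3)(4−10) = (−1)·2·1·(−6) = 12 ≡ 1, so v_5 = 1^{−1} = 1 (mod 11).
  v = [4, 3, 7, 7, 1].
Step 2: syndromes of r = [9, 0, 10, 3, 9] (all sums mod 11).
  S_0 = Σ v_i r_i = 4·9 + 3·0 + 7·10 + 7·3 + 1·9 = 136 ≡ 4.
  S_1 = Σ v_i α_i r_i = 4·5·9 + 3·2·0 + 7·3·10 + 7·10·3 + 1·4·9 = 636 ≡ 9.
  α_i^2 mod 11 = [3, 4, 9, 1, 5].
  S_2 = Σ v_i α_i^2 r_i = 4·3·9 + 3·4·0 + 7·9·10 + 7·1·3 + 1·5·9 = 804 ≡ 1.
  S = (4, 9, 1) ≠ 0, so r is not a codeword (an error is present).
Step 3: locate the error. For a single error e at position i, S_ℓ = v_i·e·α_i^ℓ, so α_err = S_1/S_0.
  S_0^{−1} = 4^{−1} = 3 (mod 11), so α_err = 9·3 = 27 ≡ 5 = α_1. Error position i = 1.
  Consistency check: S_2/S_1 = 1·5 = 5 ≡ 5 = α_err ✓ (single-error assumption holds).
Step 4: error magnitude e = S_0/v_1 = S_0·∏_{j≠1}(α_1 − α_j) = 4·3 = 12 ≡ 1 (mod 11).
Step 5: correct position 1: c_1 = r_1 − e = 9 − 1 ≡ 8 (mod 11). Hence c = [8, 0, 10, 3, 9].
  Check: interpolating c through the α_i gives m(x) = 2 + 10·x (degree < 2) with m(α_i) = c_i for every i, so c is indeed a codeword.


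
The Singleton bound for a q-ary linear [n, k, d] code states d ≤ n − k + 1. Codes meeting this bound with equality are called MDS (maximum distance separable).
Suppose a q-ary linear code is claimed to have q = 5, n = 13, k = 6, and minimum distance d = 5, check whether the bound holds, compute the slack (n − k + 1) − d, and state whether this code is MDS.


Singleton RHS = n − k + 1 = 8, slack = 3, bound satisfied, not MDS.

Singleton bound: d ≤ n − k + 1.
Here n = 13, k = 6, so n − k + 1 = 8.
Given d = 5, check d ≤ 8: YES.
Slack = (n − k + 1) − d = 3.
The code is NOT MDS (slack = 3 > 0).
Description: the claimed parameters are [13, 6, 5]_5; such a code would be non-MDS.


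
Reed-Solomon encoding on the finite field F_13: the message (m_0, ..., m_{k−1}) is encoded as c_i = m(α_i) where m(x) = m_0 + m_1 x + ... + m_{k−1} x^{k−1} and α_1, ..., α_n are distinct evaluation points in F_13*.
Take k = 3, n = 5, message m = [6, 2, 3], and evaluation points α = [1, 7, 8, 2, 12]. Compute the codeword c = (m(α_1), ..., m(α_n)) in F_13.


c = [11, 11, 6, 9, 7]

Message polynomial: m(x) = 6 + 2·x + 3·x^2 (mod 13).
For each evaluation point α_i, compute m(α_i) mod 13:
  α_1 = 1: Horner steps 3 → 5 → 11, so m(1) = 11.
  α_2 = 7: Horner steps 3 → 10 → 11, so m(7) = 11.
  α_3 = 8: Horner steps 3 → 0 → 6, so m(8) = 6.
  α_4 = 2: Horner steps 3 → 8 → 9, so m(2) = 9.
  α_5 = 12: Horner steps 3 → 12 → 7, so m(12) = 7.
Codeword c = [11, 11, 6, 9, 7] ∈ F_13^5.


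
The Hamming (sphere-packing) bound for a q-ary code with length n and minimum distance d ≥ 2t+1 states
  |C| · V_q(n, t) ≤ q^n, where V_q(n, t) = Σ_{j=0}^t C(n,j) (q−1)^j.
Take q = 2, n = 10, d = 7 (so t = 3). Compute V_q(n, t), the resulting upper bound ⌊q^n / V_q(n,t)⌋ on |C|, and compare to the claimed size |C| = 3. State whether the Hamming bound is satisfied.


V_q(n, t) = 176, q^n = 1024, Hamming bound = 5, |C| = 3 ≤ bound (satisfied).

Step 1: Compute V_q(n, t) = Σ_{j=0}^3 C(n, j) (q−1)^j.
  j = 0: C(10,0)·(1)^0 = 1·1 = 1.
  j = 1: C(10,1)·(1)^1 = 10·1 = 10.
  j = 2: C(10,2)·(1)^2 = 45·1 = 45.
  j = 3: C(10,3)·(1)^3 = 120·1 = 120.
  V_q(n, t) = 1 + 10 + 45 + 120 = 176.
Step 2: q^n = 2^10 = 1024.
Step 3: Hamming bound ⌊q^n / V_q(n,t)⌋ = ⌊1024/176⌋ = 5.
Step 4: Compare |C| = 3 to 5: satisfied.
The claimed |C| lies below the Hamming bound.


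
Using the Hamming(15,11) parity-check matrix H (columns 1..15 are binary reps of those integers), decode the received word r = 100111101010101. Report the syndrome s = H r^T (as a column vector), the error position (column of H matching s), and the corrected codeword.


s = (0, 0, 0, 1)^T, error position = 1, corrected codeword c = 000111101010101

Compute s = H r^T mod 2 one row at a time:
  s_1 = 0 + 1 + 0 + 1 + 0 + 1 + 0 + 1 = 4 ≡ 0 (mod 2).
  s_2 = 1 + 1 + 1 + 1 + 0 + 1 + 0 + 1 = 6 ≡ 0 (mod 2).
  s_3 = 0 + 0 + 1 + 1 + 0 + 1 + 0 + 1 = 4 ≡ 0 (mod 2).
  s_4 = 1 + 0 + 1 + 1 + 1 + 1 + 1 + 1 = 7 ≡ 1 (mod 2).
s = (0, 0, 0, 1)^T — this equals column 1 of H (binary 0001), so error is at position 1.
Correct: flip bit 1 of r = 100111101010101 to get c = 000111101010101.


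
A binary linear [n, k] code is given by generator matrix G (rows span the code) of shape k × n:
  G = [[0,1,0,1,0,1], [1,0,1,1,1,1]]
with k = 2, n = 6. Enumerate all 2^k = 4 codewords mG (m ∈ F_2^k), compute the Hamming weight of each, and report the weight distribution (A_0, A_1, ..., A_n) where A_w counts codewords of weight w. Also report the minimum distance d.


Weight distribution: A_0 = 1, A_3 = 1, A_4 = 1, A_5 = 1. Minimum distance d = 3.

Enumerate all 2^2 = 4 messages m ∈ F_2^2.
For each, compute codeword c = mG in F_2^6, then tally its weight.
  m = 00 → c = 000000, weight = 0.
  m = 10 → c = 010101, weight = 3.
  m = 01 → c = 101111, weight = 5.
  m = 11 → c = 111010, weight = 4.
Tally weights:
  weight 0: 1 codewords.
  weight 3: 1 codewords.
  weight 4: 1 codewords.
  weight 5: 1 codewords.
Minimum distance d = smallest w > 0 with A_w > 0 = 3.
Sanity: Σ A_w = 4 = 2^2 = 4 ✓.


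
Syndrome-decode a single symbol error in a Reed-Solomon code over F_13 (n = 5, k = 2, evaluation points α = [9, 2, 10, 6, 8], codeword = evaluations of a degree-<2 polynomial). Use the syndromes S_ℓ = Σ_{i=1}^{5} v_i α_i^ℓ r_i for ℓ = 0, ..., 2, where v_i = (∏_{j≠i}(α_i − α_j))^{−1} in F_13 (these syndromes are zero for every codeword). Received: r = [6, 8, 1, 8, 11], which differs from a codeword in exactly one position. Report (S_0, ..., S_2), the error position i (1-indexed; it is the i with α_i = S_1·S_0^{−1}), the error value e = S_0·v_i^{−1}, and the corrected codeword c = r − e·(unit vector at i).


S = (9, 5, 10), error at position 2, error magnitude e = 6, c = [6, 2, 1, 8, 11].

Step 1: column multipliers v_i = (∏_{j≠i}(α_i − α_j))^{−1} mod 13.
  i = 1 (α = 9): (9−2)(9−10)(9−6)(9−8) = 7·(−1)·3·1 = −21 ≡ 5, so v_1 = 5^{−1} = 8 (mod 13).
  i = 2 (α = 2): (2−9)(2−10)(2−6)(2−8) = (−7)·(−8)·(−4)·(−6) = 1344 ≡ 5, so v_2 = 5^{−1} = 8 (mod 13).
  i = 3 (α = 10): (10−9)(10−2)(10−6)(10−8) = 1·8·4·2 = 64 ≡ 12, so v_3 = 12^{−1} = 12 (mod 13).
  i = 4 (α = 6): (6−9)(6−2)(6−10)(6−8) = (−3)·4·(−4)·(−2) = −96 ≡ 8, so v_4 = 8^{−1} = 5 (mod 13).
  i = 5 (α = 8): (8−9)(8−2)(8−10)(8−6) = (−1)·6·(−2)·2 = 24 ≡ 11, so v_5 = 11^{−1} = 6 (mod 13).
  v = [8, 8, 12, 5, 6].
Step 2: syndromes of r = [6, 8, 1, 8, 11] (all sums mod 13).
  S_0 = Σ v_i r_i = 8·6 + 8·8 + 12·1 + 5·8 + 6·11 = 230 ≡ 9.
  S_1 = Σ v_i α_i r_i = 8·9·6 + 8·2·8 + 12·10·1 + 5·6·8 + 6·8·11 = 1448 ≡ 5.
  α_i^2 mod 13 = [3, 4, 9, 10, 12].
  S_2 = Σ v_i α_i^2 r_i = 8·3·6 + 8·4·8 + 12·9·1 + 5·10·8 + 6·12·11 = 1700 ≡ 10.
  S = (9, 5, 10) ≠ 0, so r is not a codeword (an error is present).
Step 3: locate the error. For a single error e at position i, S_ℓ = v_i·e·α_i^ℓ, so α_err = S_1/S_0.
  S_0^{−1} = 9^{−1} = 3 (mod 13), so α_err = 5·3 = 15 ≡ 2 = α_2. Error position i = 2.
  Consistency check: S_2/S_1 = 10·8 = 80 ≡ 2 = α_err ✓ (single-error assumption holds).
Step 4: error magnitude e = S_0/v_2 = S_0·∏_{j≠2}(α_2 − α_j) = 9·5 = 45 ≡ 6 (mod 13).
Step 5: correct position 2: c_2 = r_2 − e = 8 − 6 ≡ 2 (mod 13). Hence c = [6, 2, 1, 8, 11].
  Check: interpolating c through the α_i gives m(x) = 12 + 8·x (degree < 2) with m(α_i) = c_i for every i, so c is indeed a codeword.


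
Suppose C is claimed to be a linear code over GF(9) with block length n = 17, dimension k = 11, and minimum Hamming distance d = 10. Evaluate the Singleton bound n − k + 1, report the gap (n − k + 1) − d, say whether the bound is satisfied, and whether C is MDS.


Singleton RHS = n − k + 1 = 7, slack = -3, bound violated (no such code; not MDS).

Singleton bound: d ≤ n − k + 1.
Here n = 17, k = 11, so n − k + 1 = 7.
Given d = 10, check d ≤ 7: NO.
Slack = (n − k + 1) − d = -3.
The slack is negative: d = 10 exceeds n − k + 1 = 7 by 3, so the Singleton bound is violated and no linear [17, 11, 10]_9 code can exist. In particular it is not MDS (MDS requires d = n − k + 1 exactly).
Description: the claimed parameters are [17, 11, 10]_9; such a code would be impossible (violates the Singleton bound).


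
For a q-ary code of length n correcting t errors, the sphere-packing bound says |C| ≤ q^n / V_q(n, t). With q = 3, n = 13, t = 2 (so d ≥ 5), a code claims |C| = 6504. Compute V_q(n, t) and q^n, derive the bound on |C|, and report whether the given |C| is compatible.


V_q(n, t) = 339, q^n = 1594323, Hamming bound = 4703, |C| = 6504 > bound (violated).

Step 1: Compute V_q(n, t) = Σ_{j=0}^2 C(n, j) (q−1)^j.
  j = 0: C(13,0)·(2)^0 = 1·1 = 1.
  j = 1: C(13,1)·(2)^1 = 13·2 = 26.
  j = 2: C(13,2)·(2)^2 = 78·4 = 312.
  V_q(n, t) = 1 + 26 + 312 = 339.
Step 2: q^n = 3^13 = 1594323.
Step 3: Hamming bound ⌊q^n / V_q(n,t)⌋ = ⌊1594323/339⌋ = 4703.
Step 4: Compare |C| = 6504 to 4703: violated.
The claimed |C| lies above the Hamming bound, so no 3-ary code of length 13 with d ≥ 5 can have 6504 codewords.


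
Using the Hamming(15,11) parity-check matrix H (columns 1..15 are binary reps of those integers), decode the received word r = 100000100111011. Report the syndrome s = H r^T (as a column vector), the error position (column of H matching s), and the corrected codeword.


s = (1, 0, 1, 0)^T, error position = 10, corrected codeword c = 100000100011011

Compute s = H r^T mod 2 one row at a time:
  s_1 = 0 + 0 + 1 + 1 + 1 + 0 + 1 + 1 = 5 ≡ 1 (mod 2).
  s_2 = 0 + 0 + 0 + 1 + 1 + 0 + 1 + 1 = 4 ≡ 0 (mod 2).
  s_3 = 0 + 0 + 0 + 1 + 1 + 1 + 1 + 1 = 5 ≡ 1 (mod 2).
  s_4 = 1 + 0 + 0 + 1 + 0 + 1 + 0 + 1 = 4 ≡ 0 (mod 2).
s = (1, 0, 1, 0)^T — this equals column 10 of H (binary 1010), so error is at position 10.
Correct: flip bit 10 of r = 100000100111011 to get c = 100000100011011.


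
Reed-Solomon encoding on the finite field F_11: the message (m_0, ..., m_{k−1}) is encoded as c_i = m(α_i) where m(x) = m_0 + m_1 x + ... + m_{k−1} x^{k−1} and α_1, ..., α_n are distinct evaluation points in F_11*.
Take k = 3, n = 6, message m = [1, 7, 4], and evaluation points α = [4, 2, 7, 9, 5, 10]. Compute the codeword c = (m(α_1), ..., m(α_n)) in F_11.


c = [5, 9, 4, 3, 4, 9]

Message polynomial: m(x) = 1 + 7·x + 4·x^2 (mod 11).
For each evaluation point α_i, compute m(α_i) mod 11:
  α_1 = 4: Horner steps 4 → 1 → 5, so m(4) = 5.
  α_2 = 2: Horner steps 4 → 4 → 9, so m(2) = 9.
  α_3 = 7: Horner steps 4 → 2 → 4, so m(7) = 4.
  α_4 = 9: Horner steps 4 → 10 → 3, so m(9) = 3.
  α_5 = 5: Horner steps 4 → 5 → 4, so m(5) = 4.
  α_6 = 10: Horner steps 4 → 3 → 9, so m(10) = 9.
Codeword c = [5, 9, 4, 3, 4, 9] ∈ F_11^6.


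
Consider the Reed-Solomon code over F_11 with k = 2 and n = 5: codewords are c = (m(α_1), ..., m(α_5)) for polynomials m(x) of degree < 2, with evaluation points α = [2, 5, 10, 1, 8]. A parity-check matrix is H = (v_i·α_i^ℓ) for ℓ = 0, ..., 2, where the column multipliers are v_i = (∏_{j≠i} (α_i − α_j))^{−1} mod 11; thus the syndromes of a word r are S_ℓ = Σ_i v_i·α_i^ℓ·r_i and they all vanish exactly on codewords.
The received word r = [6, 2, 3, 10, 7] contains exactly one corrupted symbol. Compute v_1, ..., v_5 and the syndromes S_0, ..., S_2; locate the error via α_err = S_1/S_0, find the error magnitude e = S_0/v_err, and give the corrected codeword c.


S = (2, 4, 8), error at position 1, error magnitude e = 9, c = [8, 2, 3, 10, 7].

Step 1: column multipliers v_i = (∏_{j≠i}(α_i − α_j))^{−1} mod 11.
  i = 1 (α = 2): (2−5)(2−10)(2−1)(2−8) = (−3)·(−8)·1·(−6) = −144 ≡ 10, so v_1 = 10^{−1} = 10 (mod 11).
  i = 2 (α = 5): (5−2)(5−10)(5−1)(5−8) = 3·(−5)·4·(−3) = 180 ≡ 4, so v_2 = 4^{−1} = 3 (mod 11).
  i = 3 (α = 10): (10−2)(10−5)(10−1)(10−8) = 8·5·9·2 = 720 ≡ 5, so v_3 = 5^{−1} = 9 (mod 11).
  i = 4 (α = 1): (1−2)(1−5)(1−10)(1−8) = (−1)·(−4)·(−9)·(−7) = 252 ≡ 10, so v_4 = 10^{−1} = 10 (mod 11).
  i = 5 (α = 8): (8−2)(8−5)(8−10)(8−1) = 6·3·(−2)·7 = −252 ≡ 1, so v_5 = 1^{−1} = 1 (mod 11).
  v = [10, 3, 9, 10, 1].
Step 2: syndromes of r = [6, 2, 3, 10, 7] (all sums mod 11).
  S_0 = Σ v_i r_i = 10·6 + 3·2 + 9·3 + 10·10 + 1·7 = 200 ≡ 2.
  S_1 = Σ v_i α_i r_i = 10·2·6 + 3·5·2 + 9·10·3 + 10·1·10 + 1·8·7 = 576 ≡ 4.
  α_i^2 mod 11 = [4, 3, 1, 1, 9].
  S_2 = Σ v_i α_i^2 r_i = 10·4·6 + 3·3·2 + 9·1·3 + 10·1·10 + 1·9·7 = 448 ≡ 8.
  S = (2, 4, 8) ≠ 0, so r is not a codeword (an error is present).
Step 3: locate the error. For a single error e at position i, S_ℓ = v_i·e·α_i^ℓ, so α_err = S_1/S_0.
  S_0^{−1} = 2^{−1} = 6 (mod 11), so α_err = 4·6 = 24 ≡ 2 = α_1. Error position i = 1.
  Consistency check: S_2/S_1 = 8·3 = 24 ≡ 2 = α_err ✓ (single-error assumption holds).
Step 4: error magnitude e = S_0/v_1 = S_0·∏_{j≠1}(α_1 − α_j) = 2·10 = 20 ≡ 9 (mod 11).
Step 5: correct position 1: c_1 = r_1 − e = 6 − 9 ≡ 8 (mod 11). Hence c = [8, 2, 3, 10, 7].
  Check: interpolating c through the α_i gives m(x) = 1 + 9·x (degree < 2) with m(α_i) = c_i for every i, so c is indeed a codeword.


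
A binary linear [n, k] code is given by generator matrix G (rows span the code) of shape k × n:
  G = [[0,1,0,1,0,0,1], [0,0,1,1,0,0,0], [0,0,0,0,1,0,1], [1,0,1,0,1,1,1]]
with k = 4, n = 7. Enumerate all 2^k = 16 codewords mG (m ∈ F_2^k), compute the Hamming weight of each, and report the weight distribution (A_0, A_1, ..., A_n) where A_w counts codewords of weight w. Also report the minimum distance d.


Weight distribution: A_0 = 1, A_2 = 2, A_3 = 6, A_4 = 3, A_5 = 2, A_6 = 2. Minimum distance d = 2.

Enumerate all 2^4 = 16 messages m ∈ F_2^4.
For each, compute codeword c = mG in F_2^7, then tally its weight.
  m = 0000 → c = 0000000, weight = 0.
  m = 1000 → c = 0101001, weight = 3.
  m = 0100 → c = 0011000, weight = 2.
  m = 1100 → c = 0110001, weight = 3.
  m = 0010 → c = 0000101, weight = 2.
  m = 1010 → c = 0101100, weight = 3.
  m = 0110 → c = 0011101, weight = 4.
  m = 1110 → c = 0110100, weight = 3.
  m = 0001 → c = 1010111, weight = 5.
  m = 1001 → c = 1111110, weight = 6.
  m = 0101 → c = 1001111, weight = 5.
  m = 1101 → c = 1100110, weight = 4.
  m = 0011 → c = 1010010, weight = 3.
  m = 1011 → c = 1111011, weight = 6.
  m = 0111 → c = 1001010, weight = 3.
  m = 1111 → c = 1100011, weight = 4.
Tally weights:
  weight 0: 1 codewords.
  weight 2: 2 codewords.
  weight 3: 6 codewords.
  weight 4: 3 codewords.
  weight 5: 2 codewords.
  weight 6: 2 codewords.
Minimum distance d = smallest w > 0 with A_w > 0 = 2.
Sanity: Σ A_w = 16 = 2^4 = 16 ✓.


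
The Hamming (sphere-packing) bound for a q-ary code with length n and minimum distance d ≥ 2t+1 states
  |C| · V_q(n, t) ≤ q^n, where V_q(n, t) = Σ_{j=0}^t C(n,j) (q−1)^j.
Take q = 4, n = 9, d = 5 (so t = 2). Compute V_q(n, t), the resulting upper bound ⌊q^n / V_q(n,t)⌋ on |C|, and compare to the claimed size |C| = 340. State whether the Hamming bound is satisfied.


V_q(n, t) = 352, q^n = 262144, Hamming bound = 744, |C| = 340 ≤ bound (satisfied).

Step 1: Compute V_q(n, t) = Σ_{j=0}^2 C(n, j) (q−1)^j.
  j = 0: C(9,0)·(3)^0 = 1·1 = 1.
  j = 1: C(9,1)·(3)^1 = 9·3 = 27.
  j = 2: C(9,2)·(3)^2 = 36·9 = 324.
  V_q(n, t) = 1 + 27 + 324 = 352.
Step 2: q^n = 4^9 = 262144.
Step 3: Hamming bound ⌊q^n / V_q(n,t)⌋ = ⌊262144/352⌋ = 744.
Step 4: Compare |C| = 340 to 744: satisfied.
The claimed |C| lies below the Hamming bound.


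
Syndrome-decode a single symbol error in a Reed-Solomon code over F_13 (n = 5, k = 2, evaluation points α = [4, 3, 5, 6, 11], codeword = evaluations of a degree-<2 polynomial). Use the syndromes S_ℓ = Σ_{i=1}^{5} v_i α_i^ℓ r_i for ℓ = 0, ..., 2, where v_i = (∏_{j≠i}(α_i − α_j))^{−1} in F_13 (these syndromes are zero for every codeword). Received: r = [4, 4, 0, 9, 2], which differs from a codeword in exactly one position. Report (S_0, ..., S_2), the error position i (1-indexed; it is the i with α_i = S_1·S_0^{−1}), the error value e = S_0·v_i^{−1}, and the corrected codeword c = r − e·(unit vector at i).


S = (1, 3, 9), error at position 2, error magnitude e = 9, c = [4, 8, 0, 9, 2].

Step 1: column multipliers v_i = (∏_{j≠i}(α_i − α_j))^{−1} mod 13.
  i = 1 (α = 4): (4−3)(4−5)(4−6)(4−11) = 1·(−1)·(−2)·(−7) = −14 ≡ 12, so v_1 = 12^{−1} = 12 (mod 13).
  i = 2 (α = 3): (3−4)(3−5)(3−6)(3−11) = (−1)·(−2)·(−3)·(−8) = 48 ≡ 9, so v_2 = 9^{−1} = 3 (mod 13).
  i = 3 (α = 5): (5−4)(5−3)(5−6)(5−11) = 1·2·(−1)·(−6) = 12 ≡ 12, so v_3 = 12^{−1} = 12 (mod 13).
  i = 4 (α = 6): (6−4)(6−3)(6−5)(6−11) = 2·3·1·(−5) = −30 ≡ 9, so v_4 = 9^{−1} = 3 (mod 13).
  i = 5 (α = 11): (11−4)(11−3)(11−5)(11−6) = 7·8·6·5 = 1680 ≡ 3, so v_5 = 3^{−1} = 9 (mod 13).
  v = [12, 3, 12, 3, 9].
Step 2: syndromes of r = [4, 4, 0, 9, 2] (all sums mod 13).
  S_0 = Σ v_i r_i = 12·4 + 3·4 + 12·0 + 3·9 + 9·2 = 105 ≡ 1.
  S_1 = Σ v_i α_i r_i = 12·4·4 + 3·3·4 + 12·5·0 + 3·6·9 + 9·11·2 = 588 ≡ 3.
  α_i^2 mod 13 = [3, 9, 12, 10, 4].
  S_2 = Σ v_i α_i^2 r_i = 12·3·4 + 3·9·4 + 12·12·0 + 3·10·9 + 9·4·2 = 594 ≡ 9.
  S = (1, 3, 9) ≠ 0, so r is not a codeword (an error is present).
Step 3: locate the error. For a single error e at position i, S_ℓ = v_i·e·α_i^ℓ, so α_err = S_1/S_0.
  S_0^{−1} = 1^{−1} = 1 (mod 13), so α_err = 3·1 = 3 ≡ 3 = α_2. Error position i = 2.
  Consistency check: S_2/S_1 = 9·9 = 81 ≡ 3 = α_err ✓ (single-error assumption holds).
Step 4: error magnitude e = S_0/v_2 = S_0·∏_{j≠2}(α_2 − α_j) = 1·9 = 9 ≡ 9 (mod 13).
Step 5: correct position 2: c_2 = r_2 − e = 4 − 9 ≡ 8 (mod 13). Hence c = [4, 8, 0, 9, 2].
  Check: interpolating c through the α_i gives m(x) = 7 + 9·x (degree < 2) with m(α_i) = c_i for every i, so c is indeed a codeword.


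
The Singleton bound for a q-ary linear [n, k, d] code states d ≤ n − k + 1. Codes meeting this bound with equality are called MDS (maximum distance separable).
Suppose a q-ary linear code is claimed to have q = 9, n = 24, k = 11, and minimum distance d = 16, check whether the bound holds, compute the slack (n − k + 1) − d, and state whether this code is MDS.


Singleton RHS = n − k + 1 = 14, slack = -2, bound violated (no such code; not MDS).

Singleton bound: d ≤ n − k + 1.
Here n = 24, k = 11, so n − k + 1 = 14.
Given d = 16, check d ≤ 14: NO.
Slack = (n − k + 1) − d = -2.
The slack is negative: d = 16 exceeds n − k + 1 = 14 by 2, so the Singleton bound is violated and no linear [24, 11, 16]_9 code can exist. In particular it is not MDS (MDS requires d = n − k + 1 exactly).
Description: the claimed parameters are [24, 11, 16]_9; such a code would be impossible (violates the Singleton bound).


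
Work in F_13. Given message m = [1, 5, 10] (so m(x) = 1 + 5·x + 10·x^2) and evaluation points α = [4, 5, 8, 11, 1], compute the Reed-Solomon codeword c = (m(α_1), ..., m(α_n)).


c = [12, 3, 5, 5, 3]

Message polynomial: m(x) = 1 + 5·x + 10·x^2 (mod 13).
For each evaluation point α_i, compute m(α_i) mod 13:
  α_1 = 4: Horner steps 10 → 6 → 12, so m(4) = 12.
  α_2 = 5: Horner steps 10 → 3 → 3, so m(5) = 3.
  α_3 = 8: Horner steps 10 → 7 → 5, so m(8) = 5.
  α_4 = 11: Horner steps 10 → 11 → 5, so m(11) = 5.
  α_5 = 1: Horner steps 10 → 2 → 3, so m(1) = 3.
Codeword c = [12, 3, 5, 5, 3] ∈ F_13^5.
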